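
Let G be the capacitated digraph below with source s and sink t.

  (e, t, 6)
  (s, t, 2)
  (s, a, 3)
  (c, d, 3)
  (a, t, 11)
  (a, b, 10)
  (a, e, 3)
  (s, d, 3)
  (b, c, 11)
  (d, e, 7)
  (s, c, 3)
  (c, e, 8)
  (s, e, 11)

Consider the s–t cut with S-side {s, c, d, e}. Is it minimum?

Yes — it is a minimum cut (capacity 11).

Given cut capacity: 3 + 2 + 6 = 11.
Augment s→t: bottleneck 2, flow now 2.
Augment s→a→t: bottleneck 3, flow now 5.
Augment s→e→t: bottleneck 6, flow now 11.
No augmenting path remains; maximum flow = 11.
Cut capacity 11 equals the max flow, so it is a minimum cut.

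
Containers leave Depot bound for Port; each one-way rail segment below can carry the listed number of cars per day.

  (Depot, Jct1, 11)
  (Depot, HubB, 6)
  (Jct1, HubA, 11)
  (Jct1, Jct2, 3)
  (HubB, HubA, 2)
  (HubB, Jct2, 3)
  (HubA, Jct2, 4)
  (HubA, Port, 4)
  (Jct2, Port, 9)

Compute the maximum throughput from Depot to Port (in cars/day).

Augment Depot→Jct1→HubA→Port: bottleneck 4, flow now 4.
Augment Depot→Jct1→Jct2→Port: bottleneck 3, flow now 7.
Augment Depot→HubB→Jct2→Port: bottleneck 3, flow now 10.
Augment Depot→Jct1→HubA→Jct2→Port: bottleneck 3, flow now 13.
No augmenting path remains; maximum flow = 13.
In the residual graph, reachable from Depot: {Depot, Jct1, HubB, HubA, Jct2}.
Min-cut edges: HubA→Port (4), Jct2→Port (9); capacity 4 + 9 = 13.
This cut is saturated, so no flow can exceed 13.

13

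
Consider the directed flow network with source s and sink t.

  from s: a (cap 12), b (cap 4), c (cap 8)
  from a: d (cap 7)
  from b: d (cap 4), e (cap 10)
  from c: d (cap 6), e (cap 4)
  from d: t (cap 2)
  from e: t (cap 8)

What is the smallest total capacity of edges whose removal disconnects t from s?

10

Augment s→a→d→t: bottleneck 2, flow now 2.
Augment s→b→e→t: bottleneck 4, flow now 6.
Augment s→c→e→t: bottleneck 4, flow now 10.
No augmenting path remains; maximum flow = 10.
By max-flow min-cut, the minimum cut capacity equals the max flow.
In the residual graph, reachable from s: {s, a, c, d}.
Min-cut edges: s→b (4), c→e (4), d→t (2); capacity 4 + 4 + 2 = 10.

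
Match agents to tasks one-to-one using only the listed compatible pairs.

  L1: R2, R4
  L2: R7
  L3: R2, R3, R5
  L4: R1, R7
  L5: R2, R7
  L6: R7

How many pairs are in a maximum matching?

5

Unit-capacity flow: source→left, listed edges, right→sink; max matching = max flow.
Augmenting path L1→R2 (+1); matched 1.
Augmenting path L2→R7 (+1); matched 2.
Augmenting path L3→R3 (+1); matched 3.
Augmenting path L4→R1 (+1); matched 4.
Augmenting path L5→R2→L1→R4 (+1); matched 5.
No augmenting path remains; maximum matching = 5.
König certificate: {L1, L3, L4, L5, R7} is a vertex cover of size 5 (every listed pair touches it), so no matching can be larger.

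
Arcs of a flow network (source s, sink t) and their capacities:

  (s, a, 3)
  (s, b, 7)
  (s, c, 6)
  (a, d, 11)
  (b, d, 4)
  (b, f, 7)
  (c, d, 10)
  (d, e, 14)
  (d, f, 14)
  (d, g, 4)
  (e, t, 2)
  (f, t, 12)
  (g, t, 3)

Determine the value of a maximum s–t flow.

Augment s→b→f→t: bottleneck 7, flow now 7.
Augment s→a→d→e→t: bottleneck 2, flow now 9.
Augment s→a→d→f→t: bottleneck 1, flow now 10.
Augment s→c→d→f→t: bottleneck 4, flow now 14.
Augment s→c→d→g→t: bottleneck 2, flow now 16.
No augmenting path remains; maximum flow = 16.
In the residual graph, reachable from s: {s}.
Min-cut edges: s→a (3), s→b (7), s→c (6); capacity 3 + 7 + 6 = 16.
This cut is saturated, so no flow can exceed 16.

16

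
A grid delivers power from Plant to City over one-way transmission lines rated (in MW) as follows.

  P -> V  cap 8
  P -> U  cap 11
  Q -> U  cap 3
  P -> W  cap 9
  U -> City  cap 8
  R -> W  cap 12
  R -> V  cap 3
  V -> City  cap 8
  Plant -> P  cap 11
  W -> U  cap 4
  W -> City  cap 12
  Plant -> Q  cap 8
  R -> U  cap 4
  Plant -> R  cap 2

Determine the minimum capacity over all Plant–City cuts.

16

Augment Plant→P→U→City: bottleneck 8, flow now 8.
Augment Plant→P→V→City: bottleneck 3, flow now 11.
Augment Plant→R→V→City: bottleneck 2, flow now 13.
Augment Plant→Q→U→P→V→City: bottleneck 3, flow now 16. (uses reverse residual edge)
No augmenting path remains; maximum flow = 16.
By max-flow min-cut, the minimum cut capacity equals the max flow.
In the residual graph, reachable from Plant: {Plant, Q}.
Min-cut edges: Plant→P (11), Plant→R (2), Q→U (3); capacity 11 + 2 + 3 = 16.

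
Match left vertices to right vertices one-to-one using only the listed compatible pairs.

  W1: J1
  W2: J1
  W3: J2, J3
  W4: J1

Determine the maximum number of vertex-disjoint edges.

Unit-capacity flow: source→left, listed edges, right→sink; max matching = max flow.
Augmenting path W1→J1 (+1); matched 1.
Augmenting path W3→J2 (+1); matched 2.
No augmenting path remains; maximum matching = 2.
König certificate: {W3, J1} is a vertex cover of size 2 (every listed pair touches it), so no matching can be larger.

2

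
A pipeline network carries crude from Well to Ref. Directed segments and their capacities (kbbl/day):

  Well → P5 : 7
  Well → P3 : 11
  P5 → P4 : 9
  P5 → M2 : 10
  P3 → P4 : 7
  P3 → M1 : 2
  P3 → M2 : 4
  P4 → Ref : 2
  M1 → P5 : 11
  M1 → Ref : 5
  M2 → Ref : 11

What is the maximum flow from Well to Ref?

15

Augment Well→P5→P4→Ref: bottleneck 2, flow now 2.
Augment Well→P5→M2→Ref: bottleneck 5, flow now 7.
Augment Well→P3→M1→Ref: bottleneck 2, flow now 9.
Augment Well→P3→M2→Ref: bottleneck 4, flow now 13.
Augment Well→P3→P4→P5→M2→Ref: bottleneck 2, flow now 15. (uses reverse residual edge)
No augmenting path remains; maximum flow = 15.
In the residual graph, reachable from Well: {Well, P3, P4}.
Min-cut edges: Well→P5 (7), P3→M1 (2), P3→M2 (4), P4→Ref (2); capacity 7 + 2 + 4 + 2 = 15.
This cut is saturated, so no flow can exceed 15.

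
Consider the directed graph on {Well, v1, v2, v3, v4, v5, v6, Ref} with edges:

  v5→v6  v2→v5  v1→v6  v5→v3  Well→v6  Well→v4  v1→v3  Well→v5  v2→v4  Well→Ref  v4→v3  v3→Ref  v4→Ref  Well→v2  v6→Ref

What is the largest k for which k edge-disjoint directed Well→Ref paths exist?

Assign every edge capacity 1; by Menger, the answer equals the max flow.
Path Well→Ref (+1); total 1.
Path Well→v4→Ref (+1); total 2.
Path Well→v6→Ref (+1); total 3.
Path Well→v5→v3→Ref (+1); total 4.
No residual Well→Ref path; max flow = 4.
Certifying cut of size 4: {Well→Ref, v3→Ref, v4→Ref, v6→Ref}.

4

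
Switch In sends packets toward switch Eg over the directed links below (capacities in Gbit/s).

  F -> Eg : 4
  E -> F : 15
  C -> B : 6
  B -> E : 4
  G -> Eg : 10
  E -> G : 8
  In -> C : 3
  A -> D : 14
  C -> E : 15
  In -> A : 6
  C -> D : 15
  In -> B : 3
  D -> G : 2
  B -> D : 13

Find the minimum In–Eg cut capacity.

8

Augment In→A→D→G→Eg: bottleneck 2, flow now 2.
Augment In→B→E→F→Eg: bottleneck 3, flow now 5.
Augment In→C→E→F→Eg: bottleneck 1, flow now 6.
Augment In→C→E→G→Eg: bottleneck 2, flow now 8.
No augmenting path remains; maximum flow = 8.
By max-flow min-cut, the minimum cut capacity equals the max flow.
In the residual graph, reachable from In: {In, A, D}.
Min-cut edges: In→B (3), In→C (3), D→G (2); capacity 3 + 3 + 2 = 8.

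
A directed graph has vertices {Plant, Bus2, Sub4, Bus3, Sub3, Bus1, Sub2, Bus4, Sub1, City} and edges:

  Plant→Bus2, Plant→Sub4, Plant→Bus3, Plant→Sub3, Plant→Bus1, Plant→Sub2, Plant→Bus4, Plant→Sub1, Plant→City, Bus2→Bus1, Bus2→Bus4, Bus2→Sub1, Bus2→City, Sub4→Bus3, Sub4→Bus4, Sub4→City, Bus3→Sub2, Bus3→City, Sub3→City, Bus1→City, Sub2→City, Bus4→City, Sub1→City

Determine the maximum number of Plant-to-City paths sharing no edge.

Assign every edge capacity 1; by Menger, the answer equals the max flow.
Path Plant→City (+1); total 1.
Path Plant→Bus2→City (+1); total 2.
Path Plant→Sub4→City (+1); total 3.
Path Plant→Bus3→City (+1); total 4.
Path Plant→Sub3→City (+1); total 5.
Path Plant→Bus1→City (+1); total 6.
Path Plant→Sub2→City (+1); total 7.
Path Plant→Bus4→City (+1); total 8.
Path Plant→Sub1→City (+1); total 9.
No residual Plant→City path; max flow = 9.
Certifying cut of size 9: {Plant→Bus1, Plant→Bus2, Plant→Bus3, Plant→Bus4, Plant→City, Plant→Sub1, Plant→Sub2, Plant→Sub3, Plant→Sub4}.

9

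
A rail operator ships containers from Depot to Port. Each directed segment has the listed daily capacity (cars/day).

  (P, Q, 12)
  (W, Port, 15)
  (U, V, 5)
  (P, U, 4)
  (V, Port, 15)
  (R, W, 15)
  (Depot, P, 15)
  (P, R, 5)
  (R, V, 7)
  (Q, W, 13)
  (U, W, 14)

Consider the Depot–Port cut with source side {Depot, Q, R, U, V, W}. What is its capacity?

Edges leaving {Depot, Q, R, U, V, W}: Depot→P (15), V→Port (15), W→Port (15).
Cut capacity = 15 + 15 + 15 = 45.

45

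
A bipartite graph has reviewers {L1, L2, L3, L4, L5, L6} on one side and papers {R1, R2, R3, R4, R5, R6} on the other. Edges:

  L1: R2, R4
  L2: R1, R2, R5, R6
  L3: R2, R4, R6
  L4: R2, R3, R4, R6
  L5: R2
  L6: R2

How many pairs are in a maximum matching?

5

Unit-capacity flow: source→left, listed edges, right→sink; max matching = max flow.
Augmenting path L1→R2 (+1); matched 1.
Augmenting path L2→R1 (+1); matched 2.
Augmenting path L3→R4 (+1); matched 3.
Augmenting path L4→R3 (+1); matched 4.
Augmenting path L5→R2→L1→R4→L3→R6 (+1); matched 5.
No augmenting path remains; maximum matching = 5.
König certificate: {L1, L2, L3, L4, R2} is a vertex cover of size 5 (every listed pair touches it), so no matching can be larger.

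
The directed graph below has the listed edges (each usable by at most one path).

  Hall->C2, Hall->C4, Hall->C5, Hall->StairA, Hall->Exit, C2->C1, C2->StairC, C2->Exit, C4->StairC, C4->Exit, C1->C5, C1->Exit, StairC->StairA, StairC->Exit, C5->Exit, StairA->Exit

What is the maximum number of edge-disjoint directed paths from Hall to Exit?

5

Assign every edge capacity 1; by Menger, the answer equals the max flow.
Path Hall→Exit (+1); total 1.
Path Hall→C2→Exit (+1); total 2.
Path Hall→C4→Exit (+1); total 3.
Path Hall→C5→Exit (+1); total 4.
Path Hall→StairA→Exit (+1); total 5.
No residual Hall→Exit path; max flow = 5.
Certifying cut of size 5: {Hall→C2, Hall→C4, Hall→C5, Hall→Exit, Hall→StairA}.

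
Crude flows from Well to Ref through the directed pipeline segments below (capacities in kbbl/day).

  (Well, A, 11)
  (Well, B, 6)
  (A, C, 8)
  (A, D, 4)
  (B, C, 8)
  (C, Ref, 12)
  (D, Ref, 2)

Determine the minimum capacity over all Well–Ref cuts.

Augment Well→A→C→Ref: bottleneck 8, flow now 8.
Augment Well→A→D→Ref: bottleneck 2, flow now 10.
Augment Well→B→C→Ref: bottleneck 4, flow now 14.
No augmenting path remains; maximum flow = 14.
By max-flow min-cut, the minimum cut capacity equals the max flow.
In the residual graph, reachable from Well: {Well, A, B, C, D}.
Min-cut edges: C→Ref (12), D→Ref (2); capacity 12 + 2 = 14.

14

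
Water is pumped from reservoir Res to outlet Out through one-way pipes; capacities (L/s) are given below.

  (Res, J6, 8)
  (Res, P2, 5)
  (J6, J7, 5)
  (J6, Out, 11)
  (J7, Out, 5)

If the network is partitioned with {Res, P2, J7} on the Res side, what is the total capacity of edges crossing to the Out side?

13

Edges leaving {Res, P2, J7}: Res→J6 (8), J7→Out (5).
Cut capacity = 8 + 5 = 13.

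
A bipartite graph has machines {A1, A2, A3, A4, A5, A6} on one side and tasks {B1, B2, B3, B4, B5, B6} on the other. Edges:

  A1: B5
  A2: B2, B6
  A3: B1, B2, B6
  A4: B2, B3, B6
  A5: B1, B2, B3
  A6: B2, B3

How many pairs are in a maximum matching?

5

Unit-capacity flow: source→left, listed edges, right→sink; max matching = max flow.
Augmenting path A1→B5 (+1); matched 1.
Augmenting path A2→B2 (+1); matched 2.
Augmenting path A3→B1 (+1); matched 3.
Augmenting path A4→B3 (+1); matched 4.
Augmenting path A5→B1→A3→B6 (+1); matched 5.
No augmenting path remains; maximum matching = 5.
König certificate: {A1, B1, B2, B3, B6} is a vertex cover of size 5 (every listed pair touches it), so no matching can be larger.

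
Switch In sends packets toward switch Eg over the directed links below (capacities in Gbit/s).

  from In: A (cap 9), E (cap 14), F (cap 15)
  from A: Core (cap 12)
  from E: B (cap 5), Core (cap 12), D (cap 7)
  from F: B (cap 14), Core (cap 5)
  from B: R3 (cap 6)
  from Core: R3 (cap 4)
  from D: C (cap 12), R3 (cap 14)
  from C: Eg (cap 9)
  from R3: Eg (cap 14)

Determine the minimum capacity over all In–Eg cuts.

17

Augment In→A→Core→R3→Eg: bottleneck 4, flow now 4.
Augment In→E→B→R3→Eg: bottleneck 5, flow now 9.
Augment In→E→D→C→Eg: bottleneck 7, flow now 16.
Augment In→F→B→R3→Eg: bottleneck 1, flow now 17.
No augmenting path remains; maximum flow = 17.
By max-flow min-cut, the minimum cut capacity equals the max flow.
In the residual graph, reachable from In: {In, A, E, F, B, Core}.
Min-cut edges: E→D (7), B→R3 (6), Core→R3 (4); capacity 7 + 6 + 4 = 17.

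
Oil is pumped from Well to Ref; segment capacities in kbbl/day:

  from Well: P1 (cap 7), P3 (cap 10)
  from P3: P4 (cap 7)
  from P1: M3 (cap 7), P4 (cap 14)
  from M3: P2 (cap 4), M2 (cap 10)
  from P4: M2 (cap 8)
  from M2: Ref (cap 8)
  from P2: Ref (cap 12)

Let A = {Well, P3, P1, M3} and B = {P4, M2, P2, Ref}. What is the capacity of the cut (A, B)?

35

Edges leaving {Well, P3, P1, M3}: P3→P4 (7), P1→P4 (14), M3→M2 (10), M3→P2 (4).
Cut capacity = 7 + 14 + 10 + 4 = 35.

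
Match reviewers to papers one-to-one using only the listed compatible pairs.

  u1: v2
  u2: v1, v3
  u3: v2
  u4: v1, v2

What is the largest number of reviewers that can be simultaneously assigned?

Unit-capacity flow: source→left, listed edges, right→sink; max matching = max flow.
Augmenting path u1→v2 (+1); matched 1.
Augmenting path u2→v1 (+1); matched 2.
Augmenting path u4→v1→u2→v3 (+1); matched 3.
No augmenting path remains; maximum matching = 3.
König certificate: {u2, u4, v2} is a vertex cover of size 3 (every listed pair touches it), so no matching can be larger.

3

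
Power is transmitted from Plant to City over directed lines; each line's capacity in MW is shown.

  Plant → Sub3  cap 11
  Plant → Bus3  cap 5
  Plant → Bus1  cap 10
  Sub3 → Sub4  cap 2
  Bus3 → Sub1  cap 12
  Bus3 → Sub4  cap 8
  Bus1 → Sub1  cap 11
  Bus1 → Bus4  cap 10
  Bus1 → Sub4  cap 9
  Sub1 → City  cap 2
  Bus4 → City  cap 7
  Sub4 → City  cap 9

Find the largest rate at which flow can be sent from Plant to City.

Augment Plant→Sub3→Sub4→City: bottleneck 2, flow now 2.
Augment Plant→Bus3→Sub1→City: bottleneck 2, flow now 4.
Augment Plant→Bus3→Sub4→City: bottleneck 3, flow now 7.
Augment Plant→Bus1→Bus4→City: bottleneck 7, flow now 14.
Augment Plant→Bus1→Sub4→City: bottleneck 3, flow now 17.
No augmenting path remains; maximum flow = 17.
In the residual graph, reachable from Plant: {Plant, Sub3}.
Min-cut edges: Plant→Bus3 (5), Plant→Bus1 (10), Sub3→Sub4 (2); capacity 5 + 10 + 2 = 17.
This cut is saturated, so no flow can exceed 17.

17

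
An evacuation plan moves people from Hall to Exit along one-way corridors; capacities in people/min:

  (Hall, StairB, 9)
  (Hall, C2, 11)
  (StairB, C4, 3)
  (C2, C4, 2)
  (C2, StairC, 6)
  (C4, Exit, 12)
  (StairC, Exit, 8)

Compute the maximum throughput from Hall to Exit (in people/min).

Augment Hall→StairB→C4→Exit: bottleneck 3, flow now 3.
Augment Hall→C2→C4→Exit: bottleneck 2, flow now 5.
Augment Hall→C2→StairC→Exit: bottleneck 6, flow now 11.
No augmenting path remains; maximum flow = 11.
In the residual graph, reachable from Hall: {Hall, StairB, C2}.
Min-cut edges: StairB→C4 (3), C2→C4 (2), C2→StairC (6); capacity 3 + 2 + 6 = 11.
This cut is saturated, so no flow can exceed 11.

11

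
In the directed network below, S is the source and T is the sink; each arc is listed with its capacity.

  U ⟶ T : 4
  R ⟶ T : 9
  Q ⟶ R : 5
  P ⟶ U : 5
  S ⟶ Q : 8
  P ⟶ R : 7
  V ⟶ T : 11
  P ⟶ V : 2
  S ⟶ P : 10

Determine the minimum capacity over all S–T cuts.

15

Augment S→P→R→T: bottleneck 7, flow now 7.
Augment S→P→U→T: bottleneck 3, flow now 10.
Augment S→Q→R→T: bottleneck 2, flow now 12.
Augment S→Q→R→P→U→T: bottleneck 1, flow now 13. (uses reverse residual edge)
Augment S→Q→R→P→V→T: bottleneck 2, flow now 15. (uses reverse residual edge)
No augmenting path remains; maximum flow = 15.
By max-flow min-cut, the minimum cut capacity equals the max flow.
In the residual graph, reachable from S: {S, Q}.
Min-cut edges: S→P (10), Q→R (5); capacity 10 + 5 = 15.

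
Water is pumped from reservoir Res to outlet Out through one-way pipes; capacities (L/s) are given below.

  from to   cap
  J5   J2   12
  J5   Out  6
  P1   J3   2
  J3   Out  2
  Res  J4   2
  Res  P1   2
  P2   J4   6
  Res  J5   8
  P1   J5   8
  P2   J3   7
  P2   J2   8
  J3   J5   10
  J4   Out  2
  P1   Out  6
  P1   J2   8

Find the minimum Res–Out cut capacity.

Augment Res→P1→Out: bottleneck 2, flow now 2.
Augment Res→J4→Out: bottleneck 2, flow now 4.
Augment Res→J5→Out: bottleneck 6, flow now 10.
No augmenting path remains; maximum flow = 10.
By max-flow min-cut, the minimum cut capacity equals the max flow.
In the residual graph, reachable from Res: {Res, J5, J2}.
Min-cut edges: Res→P1 (2), Res→J4 (2), J5→Out (6); capacity 2 + 2 + 6 = 10.

10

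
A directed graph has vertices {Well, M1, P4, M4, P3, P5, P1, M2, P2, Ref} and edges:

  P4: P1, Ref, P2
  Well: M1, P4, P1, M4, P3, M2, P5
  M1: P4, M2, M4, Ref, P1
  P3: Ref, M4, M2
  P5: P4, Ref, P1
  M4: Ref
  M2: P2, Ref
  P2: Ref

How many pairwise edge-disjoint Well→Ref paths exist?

6

Assign every edge capacity 1; by Menger, the answer equals the max flow.
Path Well→M1→Ref (+1); total 1.
Path Well→P4→Ref (+1); total 2.
Path Well→M4→Ref (+1); total 3.
Path Well→P3→Ref (+1); total 4.
Path Well→P5→Ref (+1); total 5.
Path Well→M2→Ref (+1); total 6.
No residual Well→Ref path; max flow = 6.
Certifying cut of size 6: {Well→M1, Well→M2, Well→M4, Well→P3, Well→P4, Well→P5}.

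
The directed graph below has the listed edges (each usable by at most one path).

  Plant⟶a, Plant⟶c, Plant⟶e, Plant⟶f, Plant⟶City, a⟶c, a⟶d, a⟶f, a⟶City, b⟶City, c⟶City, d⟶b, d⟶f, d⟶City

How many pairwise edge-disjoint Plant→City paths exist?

Assign every edge capacity 1; by Menger, the answer equals the max flow.
Path Plant→City (+1); total 1.
Path Plant→a→City (+1); total 2.
Path Plant→c→City (+1); total 3.
No residual Plant→City path; max flow = 3.
Certifying cut of size 3: {Plant→City, Plant→a, Plant→c}.

3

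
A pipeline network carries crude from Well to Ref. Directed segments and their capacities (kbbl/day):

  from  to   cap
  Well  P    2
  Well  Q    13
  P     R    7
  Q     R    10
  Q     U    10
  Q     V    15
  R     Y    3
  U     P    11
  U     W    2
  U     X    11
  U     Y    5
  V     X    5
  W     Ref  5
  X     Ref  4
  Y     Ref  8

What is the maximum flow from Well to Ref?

Augment Well→P→R→Y→Ref: bottleneck 2, flow now 2.
Augment Well→Q→R→Y→Ref: bottleneck 1, flow now 3.
Augment Well→Q→U→W→Ref: bottleneck 2, flow now 5.
Augment Well→Q→U→X→Ref: bottleneck 4, flow now 9.
Augment Well→Q→U→Y→Ref: bottleneck 4, flow now 13.
Augment Well→Q→V→X→U→Y→Ref: bottleneck 1, flow now 14. (uses reverse residual edge)
No augmenting path remains; maximum flow = 14.
In the residual graph, reachable from Well: {Well, P, Q, R, U, V, X}.
Min-cut edges: R→Y (3), U→W (2), U→Y (5), X→Ref (4); capacity 3 + 2 + 5 + 4 = 14.
This cut is saturated, so no flow can exceed 14.

14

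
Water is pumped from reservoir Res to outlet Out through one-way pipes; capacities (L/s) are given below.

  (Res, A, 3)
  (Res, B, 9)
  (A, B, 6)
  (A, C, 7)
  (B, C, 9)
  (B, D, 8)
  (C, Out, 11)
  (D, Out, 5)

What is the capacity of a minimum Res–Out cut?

Augment Res→A→C→Out: bottleneck 3, flow now 3.
Augment Res→B→C→Out: bottleneck 8, flow now 11.
Augment Res→B→D→Out: bottleneck 1, flow now 12.
No augmenting path remains; maximum flow = 12.
By max-flow min-cut, the minimum cut capacity equals the max flow.
In the residual graph, reachable from Res: {Res}.
Min-cut edges: Res→A (3), Res→B (9); capacity 3 + 9 = 12.

12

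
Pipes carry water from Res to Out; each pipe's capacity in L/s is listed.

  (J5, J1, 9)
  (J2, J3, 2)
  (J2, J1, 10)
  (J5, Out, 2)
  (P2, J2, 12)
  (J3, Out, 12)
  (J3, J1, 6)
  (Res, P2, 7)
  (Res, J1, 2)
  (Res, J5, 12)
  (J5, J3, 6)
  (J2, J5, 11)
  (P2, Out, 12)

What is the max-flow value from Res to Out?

Augment Res→P2→Out: bottleneck 7, flow now 7.
Augment Res→J5→Out: bottleneck 2, flow now 9.
Augment Res→J5→J3→Out: bottleneck 6, flow now 15.
No augmenting path remains; maximum flow = 15.
In the residual graph, reachable from Res: {Res, J5, J1}.
Min-cut edges: Res→P2 (7), J5→J3 (6), J5→Out (2); capacity 7 + 6 + 2 = 15.
This cut is saturated, so no flow can exceed 15.

15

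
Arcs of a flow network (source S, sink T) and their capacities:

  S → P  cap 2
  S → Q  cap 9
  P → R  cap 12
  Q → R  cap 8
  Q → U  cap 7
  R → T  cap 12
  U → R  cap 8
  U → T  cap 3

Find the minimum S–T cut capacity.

Augment S→P→R→T: bottleneck 2, flow now 2.
Augment S→Q→R→T: bottleneck 8, flow now 10.
Augment S→Q→U→T: bottleneck 1, flow now 11.
No augmenting path remains; maximum flow = 11.
By max-flow min-cut, the minimum cut capacity equals the max flow.
In the residual graph, reachable from S: {S}.
Min-cut edges: S→P (2), S→Q (9); capacity 2 + 9 = 11.

11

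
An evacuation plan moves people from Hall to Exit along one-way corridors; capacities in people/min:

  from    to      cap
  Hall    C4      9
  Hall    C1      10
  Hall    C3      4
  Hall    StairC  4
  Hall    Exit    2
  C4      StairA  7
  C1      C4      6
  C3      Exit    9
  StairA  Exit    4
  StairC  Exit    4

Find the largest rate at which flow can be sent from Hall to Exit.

Augment Hall→Exit: bottleneck 2, flow now 2.
Augment Hall→C3→Exit: bottleneck 4, flow now 6.
Augment Hall→StairC→Exit: bottleneck 4, flow now 10.
Augment Hall→C4→StairA→Exit: bottleneck 4, flow now 14.
No augmenting path remains; maximum flow = 14.
In the residual graph, reachable from Hall: {Hall, C4, C1, StairA}.
Min-cut edges: Hall→C3 (4), Hall→StairC (4), Hall→Exit (2), StairA→Exit (4); capacity 4 + 4 + 2 + 4 = 14.
This cut is saturated, so no flow can exceed 14.

14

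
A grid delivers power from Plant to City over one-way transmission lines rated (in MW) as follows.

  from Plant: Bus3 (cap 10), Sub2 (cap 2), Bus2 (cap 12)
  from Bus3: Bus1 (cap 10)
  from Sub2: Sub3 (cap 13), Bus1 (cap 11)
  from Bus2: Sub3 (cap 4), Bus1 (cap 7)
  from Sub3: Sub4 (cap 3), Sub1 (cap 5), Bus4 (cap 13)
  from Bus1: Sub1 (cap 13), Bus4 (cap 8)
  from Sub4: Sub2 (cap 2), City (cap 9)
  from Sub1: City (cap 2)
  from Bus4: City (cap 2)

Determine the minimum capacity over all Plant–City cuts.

7

Augment Plant→Bus3→Bus1→Sub1→City: bottleneck 2, flow now 2.
Augment Plant→Bus3→Bus1→Bus4→City: bottleneck 2, flow now 4.
Augment Plant→Sub2→Sub3→Sub4→City: bottleneck 2, flow now 6.
Augment Plant→Bus2→Sub3→Sub4→City: bottleneck 1, flow now 7.
No augmenting path remains; maximum flow = 7.
By max-flow min-cut, the minimum cut capacity equals the max flow.
In the residual graph, reachable from Plant: {Plant, Bus3, Sub2, Bus2, Sub3, Bus1, Sub1, Bus4}.
Min-cut edges: Sub3→Sub4 (3), Sub1→City (2), Bus4→City (2); capacity 3 + 2 + 2 = 7.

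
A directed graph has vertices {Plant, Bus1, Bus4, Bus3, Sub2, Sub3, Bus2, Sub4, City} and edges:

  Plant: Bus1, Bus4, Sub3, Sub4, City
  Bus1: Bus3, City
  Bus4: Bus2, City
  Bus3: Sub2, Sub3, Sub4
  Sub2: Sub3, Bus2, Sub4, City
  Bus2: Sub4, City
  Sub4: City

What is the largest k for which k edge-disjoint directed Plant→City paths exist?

Assign every edge capacity 1; by Menger, the answer equals the max flow.
Path Plant→City (+1); total 1.
Path Plant→Bus1→City (+1); total 2.
Path Plant→Bus4→City (+1); total 3.
Path Plant→Sub4→City (+1); total 4.
No residual Plant→City path; max flow = 4.
Certifying cut of size 4: {Plant→Bus1, Plant→Bus4, Plant→City, Plant→Sub4}.

4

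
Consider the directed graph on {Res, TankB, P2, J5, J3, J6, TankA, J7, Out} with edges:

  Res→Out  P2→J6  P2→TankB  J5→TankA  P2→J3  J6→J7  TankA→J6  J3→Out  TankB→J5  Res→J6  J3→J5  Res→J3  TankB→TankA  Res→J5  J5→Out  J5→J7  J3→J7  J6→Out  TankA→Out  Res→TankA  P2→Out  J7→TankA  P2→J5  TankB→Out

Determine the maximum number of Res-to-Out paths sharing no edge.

Assign every edge capacity 1; by Menger, the answer equals the max flow.
Path Res→Out (+1); total 1.
Path Res→J5→Out (+1); total 2.
Path Res→J3→Out (+1); total 3.
Path Res→J6→Out (+1); total 4.
Path Res→TankA→Out (+1); total 5.
No residual Res→Out path; max flow = 5.
Certifying cut of size 5: {Res→J3, Res→J5, Res→J6, Res→Out, Res→TankA}.

5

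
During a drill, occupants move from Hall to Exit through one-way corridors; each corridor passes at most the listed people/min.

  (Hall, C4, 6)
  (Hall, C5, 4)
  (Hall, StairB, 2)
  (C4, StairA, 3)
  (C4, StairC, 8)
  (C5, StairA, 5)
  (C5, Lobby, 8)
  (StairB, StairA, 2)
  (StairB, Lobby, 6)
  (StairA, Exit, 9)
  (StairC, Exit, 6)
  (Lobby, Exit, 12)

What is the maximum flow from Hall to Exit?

Augment Hall→C4→StairA→Exit: bottleneck 3, flow now 3.
Augment Hall→C4→StairC→Exit: bottleneck 3, flow now 6.
Augment Hall→C5→StairA→Exit: bottleneck 4, flow now 10.
Augment Hall→StairB→StairA→Exit: bottleneck 2, flow now 12.
No augmenting path remains; maximum flow = 12.
In the residual graph, reachable from Hall: {Hall}.
Min-cut edges: Hall→C4 (6), Hall→C5 (4), Hall→StairB (2); capacity 6 + 4 + 2 = 12.
This cut is saturated, so no flow can exceed 12.

12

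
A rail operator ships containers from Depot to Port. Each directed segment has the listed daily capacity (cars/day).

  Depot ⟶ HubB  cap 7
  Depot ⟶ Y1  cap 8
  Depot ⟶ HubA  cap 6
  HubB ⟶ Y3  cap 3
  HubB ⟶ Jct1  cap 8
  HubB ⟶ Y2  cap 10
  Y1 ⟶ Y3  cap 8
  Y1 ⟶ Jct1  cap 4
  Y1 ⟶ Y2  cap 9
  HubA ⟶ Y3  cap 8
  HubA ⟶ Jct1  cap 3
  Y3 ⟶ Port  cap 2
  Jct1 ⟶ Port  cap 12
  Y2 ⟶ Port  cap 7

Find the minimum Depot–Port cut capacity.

Augment Depot→HubB→Y3→Port: bottleneck 2, flow now 2.
Augment Depot→HubB→Jct1→Port: bottleneck 5, flow now 7.
Augment Depot→Y1→Jct1→Port: bottleneck 4, flow now 11.
Augment Depot→Y1→Y2→Port: bottleneck 4, flow now 15.
Augment Depot→HubA→Jct1→Port: bottleneck 3, flow now 18.
Augment Depot→HubA→Y3→HubB→Y2→Port: bottleneck 2, flow now 20. (uses reverse residual edge)
No augmenting path remains; maximum flow = 20.
By max-flow min-cut, the minimum cut capacity equals the max flow.
In the residual graph, reachable from Depot: {Depot, HubA, Y3}.
Min-cut edges: Depot→HubB (7), Depot→Y1 (8), HubA→Jct1 (3), Y3→Port (2); capacity 7 + 8 + 3 + 2 = 20.

20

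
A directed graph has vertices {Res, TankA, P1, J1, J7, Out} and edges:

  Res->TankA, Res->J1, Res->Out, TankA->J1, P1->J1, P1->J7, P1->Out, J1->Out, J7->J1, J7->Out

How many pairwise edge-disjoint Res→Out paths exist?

2

Assign every edge capacity 1; by Menger, the answer equals the max flow.
Path Res→Out (+1); total 1.
Path Res→J1→Out (+1); total 2.
No residual Res→Out path; max flow = 2.
Certifying cut of size 2: {J1→Out, Res→Out}.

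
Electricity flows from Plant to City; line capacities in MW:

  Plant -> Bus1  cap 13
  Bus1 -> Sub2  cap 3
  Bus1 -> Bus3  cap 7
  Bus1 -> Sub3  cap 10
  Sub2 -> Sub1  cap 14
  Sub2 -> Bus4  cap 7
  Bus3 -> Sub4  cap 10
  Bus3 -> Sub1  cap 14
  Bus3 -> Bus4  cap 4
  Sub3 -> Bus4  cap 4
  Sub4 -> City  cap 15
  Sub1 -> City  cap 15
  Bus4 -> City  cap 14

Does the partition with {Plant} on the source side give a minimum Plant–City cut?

Given cut capacity: 13 = 13.
Augment Plant→Bus1→Sub2→Sub1→City: bottleneck 3, flow now 3.
Augment Plant→Bus1→Bus3→Sub4→City: bottleneck 7, flow now 10.
Augment Plant→Bus1→Sub3→Bus4→City: bottleneck 3, flow now 13.
No augmenting path remains; maximum flow = 13.
Cut capacity 13 equals the max flow, so it is a minimum cut.

Yes — it is a minimum cut (capacity 13).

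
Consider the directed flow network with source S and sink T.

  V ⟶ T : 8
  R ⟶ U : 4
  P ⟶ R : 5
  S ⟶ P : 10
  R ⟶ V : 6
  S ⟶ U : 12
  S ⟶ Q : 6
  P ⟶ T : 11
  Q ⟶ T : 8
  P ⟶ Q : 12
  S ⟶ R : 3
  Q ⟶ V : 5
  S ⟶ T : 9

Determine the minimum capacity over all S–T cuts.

28

Augment S→T: bottleneck 9, flow now 9.
Augment S→P→T: bottleneck 10, flow now 19.
Augment S→Q→T: bottleneck 6, flow now 25.
Augment S→R→V→T: bottleneck 3, flow now 28.
No augmenting path remains; maximum flow = 28.
By max-flow min-cut, the minimum cut capacity equals the max flow.
In the residual graph, reachable from S: {S, U}.
Min-cut edges: S→P (10), S→Q (6), S→R (3), S→T (9); capacity 10 + 6 + 3 + 9 = 28.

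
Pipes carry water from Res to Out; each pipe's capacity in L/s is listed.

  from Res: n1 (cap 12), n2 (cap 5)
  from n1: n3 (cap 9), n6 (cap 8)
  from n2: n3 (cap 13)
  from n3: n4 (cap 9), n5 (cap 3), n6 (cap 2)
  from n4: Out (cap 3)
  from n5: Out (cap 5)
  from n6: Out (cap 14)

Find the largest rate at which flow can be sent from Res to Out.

16

Augment Res→n1→n6→Out: bottleneck 8, flow now 8.
Augment Res→n1→n3→n4→Out: bottleneck 3, flow now 11.
Augment Res→n1→n3→n5→Out: bottleneck 1, flow now 12.
Augment Res→n2→n3→n5→Out: bottleneck 2, flow now 14.
Augment Res→n2→n3→n6→Out: bottleneck 2, flow now 16.
No augmenting path remains; maximum flow = 16.
In the residual graph, reachable from Res: {Res, n1, n2, n3, n4}.
Min-cut edges: n1→n6 (8), n3→n5 (3), n3→n6 (2), n4→Out (3); capacity 8 + 3 + 2 + 3 = 16.
This cut is saturated, so no flow can exceed 16.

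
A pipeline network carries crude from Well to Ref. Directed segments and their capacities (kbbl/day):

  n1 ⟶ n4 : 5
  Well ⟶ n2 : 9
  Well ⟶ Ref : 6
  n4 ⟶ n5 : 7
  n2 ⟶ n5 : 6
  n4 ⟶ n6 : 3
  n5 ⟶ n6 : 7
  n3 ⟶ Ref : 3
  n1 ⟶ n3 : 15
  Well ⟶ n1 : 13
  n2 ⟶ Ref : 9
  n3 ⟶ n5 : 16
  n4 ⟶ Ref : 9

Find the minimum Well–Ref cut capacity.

23

Augment Well→Ref: bottleneck 6, flow now 6.
Augment Well→n2→Ref: bottleneck 9, flow now 15.
Augment Well→n1→n3→Ref: bottleneck 3, flow now 18.
Augment Well→n1→n4→Ref: bottleneck 5, flow now 23.
No augmenting path remains; maximum flow = 23.
By max-flow min-cut, the minimum cut capacity equals the max flow.
In the residual graph, reachable from Well: {Well, n1, n3, n5, n6}.
Min-cut edges: Well→n2 (9), Well→Ref (6), n1→n4 (5), n3→Ref (3); capacity 9 + 6 + 5 + 3 = 23.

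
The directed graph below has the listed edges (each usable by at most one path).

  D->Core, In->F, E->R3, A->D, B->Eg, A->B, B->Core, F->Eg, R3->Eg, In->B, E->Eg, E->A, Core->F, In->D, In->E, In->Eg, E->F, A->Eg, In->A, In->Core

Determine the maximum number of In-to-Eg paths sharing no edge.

5

Assign every edge capacity 1; by Menger, the answer equals the max flow.
Path In→Eg (+1); total 1.
Path In→E→Eg (+1); total 2.
Path In→A→Eg (+1); total 3.
Path In→B→Eg (+1); total 4.
Path In→F→Eg (+1); total 5.
No residual In→Eg path; max flow = 5.
Certifying cut of size 5: {F→Eg, In→A, In→B, In→E, In→Eg}.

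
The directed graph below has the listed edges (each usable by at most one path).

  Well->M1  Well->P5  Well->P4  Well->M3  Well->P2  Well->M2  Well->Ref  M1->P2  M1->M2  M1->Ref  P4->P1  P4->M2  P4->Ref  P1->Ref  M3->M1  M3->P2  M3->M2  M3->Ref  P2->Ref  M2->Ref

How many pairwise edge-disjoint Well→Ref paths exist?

Assign every edge capacity 1; by Menger, the answer equals the max flow.
Path Well→Ref (+1); total 1.
Path Well→M1→Ref (+1); total 2.
Path Well→P4→Ref (+1); total 3.
Path Well→M3→Ref (+1); total 4.
Path Well→P2→Ref (+1); total 5.
Path Well→M2→Ref (+1); total 6.
No residual Well→Ref path; max flow = 6.
Certifying cut of size 6: {Well→M1, Well→M2, Well→M3, Well→P2, Well→P4, Well→Ref}.

6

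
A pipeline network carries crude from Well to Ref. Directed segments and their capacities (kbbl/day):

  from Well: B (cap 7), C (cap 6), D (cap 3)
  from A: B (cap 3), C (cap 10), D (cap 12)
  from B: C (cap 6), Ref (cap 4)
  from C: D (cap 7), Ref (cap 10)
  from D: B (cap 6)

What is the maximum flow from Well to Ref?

Augment Well→B→Ref: bottleneck 4, flow now 4.
Augment Well→C→Ref: bottleneck 6, flow now 10.
Augment Well→B→C→Ref: bottleneck 3, flow now 13.
Augment Well→D→B→C→Ref: bottleneck 1, flow now 14.
No augmenting path remains; maximum flow = 14.
In the residual graph, reachable from Well: {Well, B, C, D}.
Min-cut edges: B→Ref (4), C→Ref (10); capacity 4 + 10 = 14.
This cut is saturated, so no flow can exceed 14.

14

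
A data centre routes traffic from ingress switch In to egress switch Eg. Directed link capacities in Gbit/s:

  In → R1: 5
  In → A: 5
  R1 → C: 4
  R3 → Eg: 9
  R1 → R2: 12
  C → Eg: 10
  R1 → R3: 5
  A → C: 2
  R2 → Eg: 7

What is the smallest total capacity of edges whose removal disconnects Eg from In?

7

Augment In→A→C→Eg: bottleneck 2, flow now 2.
Augment In→R1→C→Eg: bottleneck 4, flow now 6.
Augment In→R1→R3→Eg: bottleneck 1, flow now 7.
No augmenting path remains; maximum flow = 7.
By max-flow min-cut, the minimum cut capacity equals the max flow.
In the residual graph, reachable from In: {In, A}.
Min-cut edges: In→R1 (5), A→C (2); capacity 5 + 2 = 7.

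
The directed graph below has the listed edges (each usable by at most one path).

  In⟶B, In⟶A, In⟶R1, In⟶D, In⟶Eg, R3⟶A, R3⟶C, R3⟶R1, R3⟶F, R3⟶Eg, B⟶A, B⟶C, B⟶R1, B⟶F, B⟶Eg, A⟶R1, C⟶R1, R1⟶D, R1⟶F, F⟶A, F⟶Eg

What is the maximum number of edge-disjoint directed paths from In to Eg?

3

Assign every edge capacity 1; by Menger, the answer equals the max flow.
Path In→Eg (+1); total 1.
Path In→B→Eg (+1); total 2.
Path In→R1→F→Eg (+1); total 3.
No residual In→Eg path; max flow = 3.
Certifying cut of size 3: {In→B, In→Eg, R1→F}.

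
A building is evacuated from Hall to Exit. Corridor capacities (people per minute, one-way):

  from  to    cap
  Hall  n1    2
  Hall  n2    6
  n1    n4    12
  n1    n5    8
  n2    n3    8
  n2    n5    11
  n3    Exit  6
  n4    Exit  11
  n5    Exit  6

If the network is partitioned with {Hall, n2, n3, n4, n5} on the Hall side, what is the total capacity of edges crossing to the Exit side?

Edges leaving {Hall, n2, n3, n4, n5}: Hall→n1 (2), n3→Exit (6), n4→Exit (11), n5→Exit (6).
Cut capacity = 2 + 6 + 11 + 6 = 25.

25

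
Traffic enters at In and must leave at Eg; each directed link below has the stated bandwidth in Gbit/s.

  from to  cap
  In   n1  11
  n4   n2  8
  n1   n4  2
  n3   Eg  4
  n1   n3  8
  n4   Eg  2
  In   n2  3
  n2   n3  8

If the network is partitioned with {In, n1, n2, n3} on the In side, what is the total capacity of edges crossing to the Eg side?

Edges leaving {In, n1, n2, n3}: n1→n4 (2), n3→Eg (4).
Cut capacity = 2 + 4 = 6.

6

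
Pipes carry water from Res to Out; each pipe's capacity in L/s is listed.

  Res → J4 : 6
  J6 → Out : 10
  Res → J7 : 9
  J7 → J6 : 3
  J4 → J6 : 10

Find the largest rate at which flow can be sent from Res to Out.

9

Augment Res→J7→J6→Out: bottleneck 3, flow now 3.
Augment Res→J4→J6→Out: bottleneck 6, flow now 9.
No augmenting path remains; maximum flow = 9.
In the residual graph, reachable from Res: {Res, J7}.
Min-cut edges: Res→J4 (6), J7→J6 (3); capacity 6 + 3 = 9.
This cut is saturated, so no flow can exceed 9.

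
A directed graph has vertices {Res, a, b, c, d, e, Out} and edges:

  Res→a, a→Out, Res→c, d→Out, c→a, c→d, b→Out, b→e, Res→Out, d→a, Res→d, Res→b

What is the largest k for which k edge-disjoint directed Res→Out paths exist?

Assign every edge capacity 1; by Menger, the answer equals the max flow.
Path Res→Out (+1); total 1.
Path Res→a→Out (+1); total 2.
Path Res→b→Out (+1); total 3.
Path Res→d→Out (+1); total 4.
No residual Res→Out path; max flow = 4.
Certifying cut of size 4: {Res→Out, Res→b, a→Out, d→Out}.

4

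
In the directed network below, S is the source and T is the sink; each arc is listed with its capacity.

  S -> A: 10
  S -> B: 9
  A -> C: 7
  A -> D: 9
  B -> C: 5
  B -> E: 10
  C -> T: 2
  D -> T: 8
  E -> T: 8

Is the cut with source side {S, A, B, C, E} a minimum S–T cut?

No — its capacity is 19, but the minimum cut has capacity 18.

Given cut capacity: 9 + 2 + 8 = 19.
Augment S→A→C→T: bottleneck 2, flow now 2.
Augment S→A→D→T: bottleneck 8, flow now 10.
Augment S→B→E→T: bottleneck 8, flow now 18.
No augmenting path remains; maximum flow = 18.
In the residual graph, reachable from S: {S, A, B, C, D, E}.
Min-cut edges: C→T (2), D→T (8), E→T (8); capacity 2 + 8 + 8 = 18.
Cut capacity 19 exceeds the max flow 18, so it is not minimum.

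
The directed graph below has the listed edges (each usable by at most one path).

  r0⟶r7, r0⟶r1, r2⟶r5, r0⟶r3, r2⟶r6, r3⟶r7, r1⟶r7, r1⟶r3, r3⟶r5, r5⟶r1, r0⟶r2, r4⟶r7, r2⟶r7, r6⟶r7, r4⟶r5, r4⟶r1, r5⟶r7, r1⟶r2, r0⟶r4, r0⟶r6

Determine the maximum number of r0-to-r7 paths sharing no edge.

6

Assign every edge capacity 1; by Menger, the answer equals the max flow.
Path r0→r7 (+1); total 1.
Path r0→r1→r7 (+1); total 2.
Path r0→r2→r7 (+1); total 3.
Path r0→r3→r7 (+1); total 4.
Path r0→r4→r7 (+1); total 5.
Path r0→r6→r7 (+1); total 6.
No residual r0→r7 path; max flow = 6.
Certifying cut of size 6: {r0→r1, r0→r2, r0→r3, r0→r4, r0→r6, r0→r7}.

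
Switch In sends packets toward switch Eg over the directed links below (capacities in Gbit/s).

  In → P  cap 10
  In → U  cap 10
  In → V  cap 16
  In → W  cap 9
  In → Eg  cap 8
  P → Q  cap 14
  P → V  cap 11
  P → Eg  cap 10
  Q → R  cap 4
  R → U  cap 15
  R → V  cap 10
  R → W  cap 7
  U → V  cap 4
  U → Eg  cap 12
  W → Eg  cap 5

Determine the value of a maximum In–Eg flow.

33

Augment In→Eg: bottleneck 8, flow now 8.
Augment In→P→Eg: bottleneck 10, flow now 18.
Augment In→U→Eg: bottleneck 10, flow now 28.
Augment In→W→Eg: bottleneck 5, flow now 33.
No augmenting path remains; maximum flow = 33.
In the residual graph, reachable from In: {In, V, W}.
Min-cut edges: In→P (10), In→U (10), In→Eg (8), W→Eg (5); capacity 10 + 10 + 8 + 5 = 33.
This cut is saturated, so no flow can exceed 33.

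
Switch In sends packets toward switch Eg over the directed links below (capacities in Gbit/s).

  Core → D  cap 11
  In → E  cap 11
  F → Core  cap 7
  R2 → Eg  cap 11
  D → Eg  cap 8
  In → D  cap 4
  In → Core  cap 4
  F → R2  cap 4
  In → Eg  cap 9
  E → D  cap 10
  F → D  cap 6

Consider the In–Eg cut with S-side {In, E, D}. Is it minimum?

Given cut capacity: 4 + 9 + 8 = 21.
Augment In→Eg: bottleneck 9, flow now 9.
Augment In→D→Eg: bottleneck 4, flow now 13.
Augment In→E→D→Eg: bottleneck 4, flow now 17.
No augmenting path remains; maximum flow = 17.
In the residual graph, reachable from In: {In, E, Core, D}.
Min-cut edges: In→Eg (9), D→Eg (8); capacity 9 + 8 = 17.
Cut capacity 21 exceeds the max flow 17, so it is not minimum.

No — its capacity is 21, but the minimum cut has capacity 17.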